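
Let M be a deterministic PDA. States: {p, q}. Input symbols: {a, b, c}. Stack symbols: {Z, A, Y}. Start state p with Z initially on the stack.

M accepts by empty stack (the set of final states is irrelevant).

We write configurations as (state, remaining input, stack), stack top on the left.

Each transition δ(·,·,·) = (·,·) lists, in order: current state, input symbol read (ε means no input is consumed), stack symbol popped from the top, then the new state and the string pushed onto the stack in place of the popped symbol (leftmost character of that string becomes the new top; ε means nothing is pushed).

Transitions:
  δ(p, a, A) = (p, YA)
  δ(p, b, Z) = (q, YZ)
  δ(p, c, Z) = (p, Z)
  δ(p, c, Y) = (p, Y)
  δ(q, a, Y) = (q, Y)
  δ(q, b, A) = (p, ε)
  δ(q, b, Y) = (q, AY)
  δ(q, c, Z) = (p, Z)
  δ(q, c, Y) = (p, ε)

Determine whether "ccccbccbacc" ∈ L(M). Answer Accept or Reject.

Reject

(p, ccccbccbacc, Z)
  read c, top Z: go to p, push Z → (p, cccbccbacc, Z)
  read c, top Z: go to p, push Z → (p, ccbccbacc, Z)
  read c, top Z: go to p, push Z → (p, cbccbacc, Z)
  read c, top Z: go to p, push Z → (p, bccbacc, Z)
  read b, top Z: go to q, push YZ → (q, ccbacc, YZ)
  read c, top Y: go to p, push ε → (p, cbacc, Z)
  read c, top Z: go to p, push Z → (p, bacc, Z)
  read b, top Z: go to q, push YZ → (q, acc, YZ)
  read a, top Y: go to q, push Y → (q, cc, YZ)
  read c, top Y: go to p, push ε → (p, c, Z)
  read c, top Z: go to p, push Z → (p, ε, Z)
All input consumed; stack is Z, not empty, and no further ε-move applies.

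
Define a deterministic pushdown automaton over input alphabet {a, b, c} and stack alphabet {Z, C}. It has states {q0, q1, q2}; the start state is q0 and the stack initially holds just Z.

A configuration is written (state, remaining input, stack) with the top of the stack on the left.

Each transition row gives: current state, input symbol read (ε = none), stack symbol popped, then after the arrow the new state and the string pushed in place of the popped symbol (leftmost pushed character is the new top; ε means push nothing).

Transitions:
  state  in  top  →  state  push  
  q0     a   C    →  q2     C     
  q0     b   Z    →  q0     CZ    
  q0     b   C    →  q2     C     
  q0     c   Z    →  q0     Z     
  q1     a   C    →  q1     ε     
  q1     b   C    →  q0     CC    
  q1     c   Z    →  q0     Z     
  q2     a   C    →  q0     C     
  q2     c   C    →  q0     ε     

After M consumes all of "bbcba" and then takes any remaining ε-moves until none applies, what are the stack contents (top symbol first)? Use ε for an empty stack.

(q0, bbcba, Z)
  read b, top Z: go to q0, push CZ → (q0, bcba, CZ)
  read b, top C: go to q2, push C → (q2, cba, CZ)
  read c, top C: go to q0, push ε → (q0, ba, Z)
  read b, top Z: go to q0, push CZ → (q0, a, CZ)
  read a, top C: go to q2, push C → (q2, ε, CZ)
All input consumed in state q2 with stack CZ.

CZ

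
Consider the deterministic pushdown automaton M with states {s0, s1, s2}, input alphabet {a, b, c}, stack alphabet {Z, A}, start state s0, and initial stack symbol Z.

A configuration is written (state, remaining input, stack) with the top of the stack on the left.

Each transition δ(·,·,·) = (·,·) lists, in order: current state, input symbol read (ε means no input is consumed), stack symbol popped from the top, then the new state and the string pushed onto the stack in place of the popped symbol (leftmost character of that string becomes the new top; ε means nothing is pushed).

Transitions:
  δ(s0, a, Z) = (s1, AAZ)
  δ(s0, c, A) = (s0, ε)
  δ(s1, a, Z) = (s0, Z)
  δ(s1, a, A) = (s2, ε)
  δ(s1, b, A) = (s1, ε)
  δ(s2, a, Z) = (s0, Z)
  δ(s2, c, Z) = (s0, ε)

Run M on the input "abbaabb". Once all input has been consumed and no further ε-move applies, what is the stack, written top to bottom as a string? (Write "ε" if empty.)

Z

(s0, abbaabb, Z)
  read a, top Z: go to s1, push AAZ → (s1, bbaabb, AAZ)
  read b, top A: go to s1, push ε → (s1, baabb, AZ)
  read b, top A: go to s1, push ε → (s1, aabb, Z)
  read a, top Z: go to s0, push Z → (s0, abb, Z)
  read a, top Z: go to s1, push AAZ → (s1, bb, AAZ)
  read b, top A: go to s1, push ε → (s1, b, AZ)
  read b, top A: go to s1, push ε → (s1, ε, Z)
All input consumed in state s1 with stack Z.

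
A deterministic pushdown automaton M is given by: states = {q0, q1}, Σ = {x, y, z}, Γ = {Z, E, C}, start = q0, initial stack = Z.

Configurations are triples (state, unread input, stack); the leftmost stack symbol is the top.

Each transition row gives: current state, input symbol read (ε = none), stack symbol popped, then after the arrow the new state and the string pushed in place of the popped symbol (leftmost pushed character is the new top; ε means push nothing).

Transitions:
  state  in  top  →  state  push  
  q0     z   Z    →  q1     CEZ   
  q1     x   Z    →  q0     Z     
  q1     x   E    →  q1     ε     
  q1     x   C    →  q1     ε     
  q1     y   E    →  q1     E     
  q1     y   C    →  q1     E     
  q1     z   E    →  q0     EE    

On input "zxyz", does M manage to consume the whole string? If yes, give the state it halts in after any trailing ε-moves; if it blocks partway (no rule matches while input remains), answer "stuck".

(q0, zxyz, Z) ⊢ (q1, xyz, CEZ) ⊢ (q1, yz, EZ) ⊢ (q1, z, EZ) ⊢ (q0, ε, EEZ)
All input consumed; M is in state q0.

q0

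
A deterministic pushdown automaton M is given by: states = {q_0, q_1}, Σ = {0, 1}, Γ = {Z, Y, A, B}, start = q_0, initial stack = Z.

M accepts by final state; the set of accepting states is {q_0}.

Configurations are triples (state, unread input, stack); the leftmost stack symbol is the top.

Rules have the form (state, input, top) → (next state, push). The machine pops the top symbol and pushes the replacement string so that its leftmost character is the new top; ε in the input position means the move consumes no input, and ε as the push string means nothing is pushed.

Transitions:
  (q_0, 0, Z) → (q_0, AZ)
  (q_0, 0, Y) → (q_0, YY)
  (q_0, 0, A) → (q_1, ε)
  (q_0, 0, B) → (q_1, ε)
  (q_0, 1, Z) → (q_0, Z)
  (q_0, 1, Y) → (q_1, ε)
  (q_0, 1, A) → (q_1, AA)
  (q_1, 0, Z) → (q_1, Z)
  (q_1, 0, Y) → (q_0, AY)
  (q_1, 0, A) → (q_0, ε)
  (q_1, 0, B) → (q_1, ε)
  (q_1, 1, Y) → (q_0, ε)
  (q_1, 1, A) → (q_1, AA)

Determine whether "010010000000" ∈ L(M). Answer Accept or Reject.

(q_0, 010010000000, Z)
  read 0, top Z: go to q_0, push AZ → (q_0, 10010000000, AZ)
  read 1, top A: go to q_1, push AA → (q_1, 0010000000, AAZ)
  read 0, top A: go to q_0, push ε → (q_0, 010000000, AZ)
  read 0, top A: go to q_1, push ε → (q_1, 10000000, Z)
No transition applies at (q_1, 10000000, Z); input not fully consumed.

Reject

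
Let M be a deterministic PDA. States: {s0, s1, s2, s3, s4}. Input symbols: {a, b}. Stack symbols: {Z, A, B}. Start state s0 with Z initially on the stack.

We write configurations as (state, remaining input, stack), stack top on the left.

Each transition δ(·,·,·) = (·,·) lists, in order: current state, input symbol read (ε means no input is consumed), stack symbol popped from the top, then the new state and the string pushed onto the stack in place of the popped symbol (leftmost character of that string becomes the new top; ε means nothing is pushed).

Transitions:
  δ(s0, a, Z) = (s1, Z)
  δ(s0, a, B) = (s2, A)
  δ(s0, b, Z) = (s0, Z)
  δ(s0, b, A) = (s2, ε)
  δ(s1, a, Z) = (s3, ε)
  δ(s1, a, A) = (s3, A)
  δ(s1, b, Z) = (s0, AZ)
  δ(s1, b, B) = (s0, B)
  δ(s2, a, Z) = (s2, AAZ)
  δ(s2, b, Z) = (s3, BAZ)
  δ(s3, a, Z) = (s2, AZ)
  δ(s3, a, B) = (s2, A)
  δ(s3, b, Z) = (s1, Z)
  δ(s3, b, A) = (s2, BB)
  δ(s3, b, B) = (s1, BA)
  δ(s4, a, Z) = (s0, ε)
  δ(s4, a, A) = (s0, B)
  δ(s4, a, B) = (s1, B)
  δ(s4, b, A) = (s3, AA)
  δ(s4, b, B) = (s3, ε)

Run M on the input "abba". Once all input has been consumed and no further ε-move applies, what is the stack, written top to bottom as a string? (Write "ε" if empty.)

(s0, abba, Z) ⊢ (s1, bba, Z) ⊢ (s0, ba, AZ) ⊢ (s2, a, Z) ⊢ (s2, ε, AAZ)
All input consumed in state s2 with stack AAZ.

AAZ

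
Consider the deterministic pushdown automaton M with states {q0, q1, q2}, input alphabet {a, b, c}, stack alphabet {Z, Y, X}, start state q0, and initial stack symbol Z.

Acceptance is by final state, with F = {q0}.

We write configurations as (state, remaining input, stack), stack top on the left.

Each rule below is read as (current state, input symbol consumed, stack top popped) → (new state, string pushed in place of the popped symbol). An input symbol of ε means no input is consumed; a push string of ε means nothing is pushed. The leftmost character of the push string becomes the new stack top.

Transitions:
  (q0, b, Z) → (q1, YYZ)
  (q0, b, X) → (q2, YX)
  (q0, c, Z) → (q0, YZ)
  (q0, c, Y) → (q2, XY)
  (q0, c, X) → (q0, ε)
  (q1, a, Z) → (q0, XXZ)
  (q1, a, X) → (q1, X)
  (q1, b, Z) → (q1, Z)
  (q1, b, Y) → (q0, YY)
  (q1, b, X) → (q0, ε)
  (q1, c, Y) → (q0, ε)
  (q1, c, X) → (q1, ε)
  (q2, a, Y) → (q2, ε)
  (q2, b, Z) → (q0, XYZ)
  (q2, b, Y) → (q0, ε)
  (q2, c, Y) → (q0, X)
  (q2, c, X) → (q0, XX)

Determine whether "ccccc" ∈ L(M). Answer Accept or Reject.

Accept

(q0, ccccc, Z) ⊢ (q0, cccc, YZ) ⊢ (q2, ccc, XYZ) ⊢ (q0, cc, XXYZ) ⊢ (q0, c, XYZ) ⊢ (q0, ε, YZ)
All input consumed; state q0 ∈ F.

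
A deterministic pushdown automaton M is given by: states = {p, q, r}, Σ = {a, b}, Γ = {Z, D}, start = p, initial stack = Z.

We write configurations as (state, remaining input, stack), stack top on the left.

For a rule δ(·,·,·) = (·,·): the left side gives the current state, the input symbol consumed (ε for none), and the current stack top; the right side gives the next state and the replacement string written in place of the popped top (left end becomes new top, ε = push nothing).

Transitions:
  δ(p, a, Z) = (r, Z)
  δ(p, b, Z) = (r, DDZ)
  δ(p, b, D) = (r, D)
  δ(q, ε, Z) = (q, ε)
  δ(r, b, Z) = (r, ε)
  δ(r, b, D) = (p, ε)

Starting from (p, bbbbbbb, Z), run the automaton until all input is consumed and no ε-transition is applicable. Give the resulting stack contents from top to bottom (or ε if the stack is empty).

DZ

(p, bbbbbbb, Z) ⊢ (r, bbbbbb, DDZ) ⊢ (p, bbbbb, DZ) ⊢ (r, bbbb, DZ) ⊢ (p, bbb, Z) ⊢ (r, bb, DDZ) ⊢ (p, b, DZ) ⊢ (r, ε, DZ)
All input consumed in state r with stack DZ.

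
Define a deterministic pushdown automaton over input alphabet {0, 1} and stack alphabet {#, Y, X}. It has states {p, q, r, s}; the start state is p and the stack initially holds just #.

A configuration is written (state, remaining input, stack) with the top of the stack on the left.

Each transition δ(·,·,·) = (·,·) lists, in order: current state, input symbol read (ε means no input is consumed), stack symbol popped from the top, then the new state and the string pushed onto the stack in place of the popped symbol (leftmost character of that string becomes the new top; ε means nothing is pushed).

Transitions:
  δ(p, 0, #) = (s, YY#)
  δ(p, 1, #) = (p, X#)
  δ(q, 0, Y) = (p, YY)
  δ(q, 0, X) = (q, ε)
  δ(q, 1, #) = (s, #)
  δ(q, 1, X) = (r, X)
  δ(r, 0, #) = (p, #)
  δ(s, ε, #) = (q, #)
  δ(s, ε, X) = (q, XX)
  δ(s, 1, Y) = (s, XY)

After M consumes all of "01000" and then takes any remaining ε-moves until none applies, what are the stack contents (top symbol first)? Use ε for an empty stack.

YYY#

(p, 01000, #) ⊢ (s, 1000, YY#) ⊢ (s, 000, XYY#) ⊢ (q, 000, XXYY#) ⊢ (q, 00, XYY#) ⊢ (q, 0, YY#) ⊢ (p, ε, YYY#)
All input consumed in state p with stack YYY#.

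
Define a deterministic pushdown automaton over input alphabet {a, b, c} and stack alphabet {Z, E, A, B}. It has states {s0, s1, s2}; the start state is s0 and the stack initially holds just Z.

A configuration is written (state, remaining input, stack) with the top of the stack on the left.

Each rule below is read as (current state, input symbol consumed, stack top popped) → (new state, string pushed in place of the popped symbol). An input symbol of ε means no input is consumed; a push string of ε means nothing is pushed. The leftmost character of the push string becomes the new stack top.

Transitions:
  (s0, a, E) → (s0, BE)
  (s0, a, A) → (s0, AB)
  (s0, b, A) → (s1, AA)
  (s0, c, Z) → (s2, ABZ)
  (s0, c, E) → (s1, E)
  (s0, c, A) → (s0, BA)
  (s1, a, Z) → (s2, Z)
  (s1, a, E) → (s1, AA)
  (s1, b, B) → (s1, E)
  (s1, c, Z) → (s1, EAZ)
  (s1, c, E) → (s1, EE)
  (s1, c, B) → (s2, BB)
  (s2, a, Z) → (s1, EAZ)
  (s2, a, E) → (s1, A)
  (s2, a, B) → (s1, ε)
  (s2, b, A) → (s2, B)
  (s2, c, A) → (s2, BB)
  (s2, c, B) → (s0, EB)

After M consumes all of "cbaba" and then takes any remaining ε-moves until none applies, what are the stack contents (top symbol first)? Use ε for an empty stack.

AAZ

(s0, cbaba, Z) ⊢ (s2, baba, ABZ) ⊢ (s2, aba, BBZ) ⊢ (s1, ba, BZ) ⊢ (s1, a, EZ) ⊢ (s1, ε, AAZ)
All input consumed in state s1 with stack AAZ.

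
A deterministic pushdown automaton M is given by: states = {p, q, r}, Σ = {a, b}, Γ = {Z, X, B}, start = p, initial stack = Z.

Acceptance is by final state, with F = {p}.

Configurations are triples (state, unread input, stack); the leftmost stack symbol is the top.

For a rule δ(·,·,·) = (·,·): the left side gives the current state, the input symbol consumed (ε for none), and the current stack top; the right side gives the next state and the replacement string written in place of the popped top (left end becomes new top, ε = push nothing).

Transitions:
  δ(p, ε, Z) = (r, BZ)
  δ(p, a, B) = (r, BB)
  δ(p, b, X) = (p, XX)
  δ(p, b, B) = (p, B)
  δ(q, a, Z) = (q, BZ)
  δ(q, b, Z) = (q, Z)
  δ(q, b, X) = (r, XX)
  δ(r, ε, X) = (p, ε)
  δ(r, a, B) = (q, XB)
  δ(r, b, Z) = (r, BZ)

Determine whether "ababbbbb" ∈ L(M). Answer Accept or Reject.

(p, ababbbbb, Z)
  ε-move, top Z: go to r, push BZ → (r, ababbbbb, BZ)
  read a, top B: go to q, push XB → (q, babbbbb, XBZ)
  read b, top X: go to r, push XX → (r, abbbbb, XXBZ)
  ε-move, top X: go to p, push ε → (p, abbbbb, XBZ)
No transition applies at (p, abbbbb, XBZ); input not fully consumed.

Reject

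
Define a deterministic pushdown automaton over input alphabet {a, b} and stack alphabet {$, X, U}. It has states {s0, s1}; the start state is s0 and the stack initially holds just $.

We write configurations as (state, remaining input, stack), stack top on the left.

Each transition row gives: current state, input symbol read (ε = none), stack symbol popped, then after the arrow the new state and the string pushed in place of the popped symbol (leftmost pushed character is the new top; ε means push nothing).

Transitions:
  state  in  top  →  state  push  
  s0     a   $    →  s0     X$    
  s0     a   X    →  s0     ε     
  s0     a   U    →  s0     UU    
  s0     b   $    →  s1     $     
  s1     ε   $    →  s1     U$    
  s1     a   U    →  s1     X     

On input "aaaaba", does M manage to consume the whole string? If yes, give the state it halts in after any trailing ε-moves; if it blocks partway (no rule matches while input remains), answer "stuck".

s1

(s0, aaaaba, $)
  read a, top $: go to s0, push X$ → (s0, aaaba, X$)
  read a, top X: go to s0, push ε → (s0, aaba, $)
  read a, top $: go to s0, push X$ → (s0, aba, X$)
  read a, top X: go to s0, push ε → (s0, ba, $)
  read b, top $: go to s1, push $ → (s1, a, $)
  ε-move, top $: go to s1, push U$ → (s1, a, U$)
  read a, top U: go to s1, push X → (s1, ε, X$)
All input consumed; M is in state s1.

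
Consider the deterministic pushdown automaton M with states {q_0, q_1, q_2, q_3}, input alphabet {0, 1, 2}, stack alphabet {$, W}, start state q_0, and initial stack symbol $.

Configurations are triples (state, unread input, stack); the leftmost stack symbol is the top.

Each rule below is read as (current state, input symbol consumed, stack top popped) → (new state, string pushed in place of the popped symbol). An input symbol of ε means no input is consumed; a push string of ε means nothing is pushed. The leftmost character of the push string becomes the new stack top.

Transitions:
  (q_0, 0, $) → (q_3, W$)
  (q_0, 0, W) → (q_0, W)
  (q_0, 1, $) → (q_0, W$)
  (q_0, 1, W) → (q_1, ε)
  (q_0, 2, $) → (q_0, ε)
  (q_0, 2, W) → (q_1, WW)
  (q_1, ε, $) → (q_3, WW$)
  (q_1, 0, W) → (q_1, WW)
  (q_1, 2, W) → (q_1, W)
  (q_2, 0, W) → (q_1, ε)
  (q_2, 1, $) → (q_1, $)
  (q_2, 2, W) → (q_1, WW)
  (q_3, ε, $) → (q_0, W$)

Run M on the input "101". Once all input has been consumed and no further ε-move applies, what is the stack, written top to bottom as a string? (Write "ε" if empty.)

WW$

(q_0, 101, $)
  read 1, top $: go to q_0, push W$ → (q_0, 01, W$)
  read 0, top W: go to q_0, push W → (q_0, 1, W$)
  read 1, top W: go to q_1, push ε → (q_1, ε, $)
  ε-move, top $: go to q_3, push WW$ → (q_3, ε, WW$)
All input consumed in state q_3 with stack WW$.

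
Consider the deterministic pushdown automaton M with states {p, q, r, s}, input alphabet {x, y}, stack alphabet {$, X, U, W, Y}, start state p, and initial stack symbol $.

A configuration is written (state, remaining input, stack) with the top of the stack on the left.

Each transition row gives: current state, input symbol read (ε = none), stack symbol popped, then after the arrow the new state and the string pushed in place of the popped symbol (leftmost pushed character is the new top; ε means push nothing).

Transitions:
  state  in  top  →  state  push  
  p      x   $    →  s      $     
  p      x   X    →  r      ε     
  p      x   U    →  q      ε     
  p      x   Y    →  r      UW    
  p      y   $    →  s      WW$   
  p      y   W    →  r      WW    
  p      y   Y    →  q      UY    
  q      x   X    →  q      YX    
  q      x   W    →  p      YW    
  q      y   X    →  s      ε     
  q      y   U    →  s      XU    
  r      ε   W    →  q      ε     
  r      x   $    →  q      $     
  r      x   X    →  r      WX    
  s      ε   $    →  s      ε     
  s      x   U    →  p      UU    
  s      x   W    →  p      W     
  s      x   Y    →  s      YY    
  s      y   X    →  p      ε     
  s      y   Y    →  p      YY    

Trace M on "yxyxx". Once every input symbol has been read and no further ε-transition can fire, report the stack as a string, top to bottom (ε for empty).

(p, yxyxx, $)
  read y, top $: go to s, push WW$ → (s, xyxx, WW$)
  read x, top W: go to p, push W → (p, yxx, WW$)
  read y, top W: go to r, push WW → (r, xx, WWW$)
  ε-move, top W: go to q, push ε → (q, xx, WW$)
  read x, top W: go to p, push YW → (p, x, YWW$)
  read x, top Y: go to r, push UW → (r, ε, UWWW$)
All input consumed in state r with stack UWWW$.

UWWW$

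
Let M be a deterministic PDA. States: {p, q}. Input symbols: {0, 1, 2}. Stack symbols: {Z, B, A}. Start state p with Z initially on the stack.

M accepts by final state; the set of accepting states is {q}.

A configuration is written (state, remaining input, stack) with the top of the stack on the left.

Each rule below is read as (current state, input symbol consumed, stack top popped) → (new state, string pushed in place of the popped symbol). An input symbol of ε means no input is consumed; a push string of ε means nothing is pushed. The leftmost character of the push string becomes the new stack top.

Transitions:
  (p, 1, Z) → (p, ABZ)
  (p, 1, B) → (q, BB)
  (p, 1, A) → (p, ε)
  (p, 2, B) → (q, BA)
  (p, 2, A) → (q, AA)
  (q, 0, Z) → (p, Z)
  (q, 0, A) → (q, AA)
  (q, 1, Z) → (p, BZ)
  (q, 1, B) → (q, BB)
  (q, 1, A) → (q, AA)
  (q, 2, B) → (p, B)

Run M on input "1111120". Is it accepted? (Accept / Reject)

(p, 1111120, Z)
  read 1, top Z: go to p, push ABZ → (p, 111120, ABZ)
  read 1, top A: go to p, push ε → (p, 11120, BZ)
  read 1, top B: go to q, push BB → (q, 1120, BBZ)
  read 1, top B: go to q, push BB → (q, 120, BBBZ)
  read 1, top B: go to q, push BB → (q, 20, BBBBZ)
  read 2, top B: go to p, push B → (p, 0, BBBBZ)
No transition applies at (p, 0, BBBBZ); input not fully consumed.

Reject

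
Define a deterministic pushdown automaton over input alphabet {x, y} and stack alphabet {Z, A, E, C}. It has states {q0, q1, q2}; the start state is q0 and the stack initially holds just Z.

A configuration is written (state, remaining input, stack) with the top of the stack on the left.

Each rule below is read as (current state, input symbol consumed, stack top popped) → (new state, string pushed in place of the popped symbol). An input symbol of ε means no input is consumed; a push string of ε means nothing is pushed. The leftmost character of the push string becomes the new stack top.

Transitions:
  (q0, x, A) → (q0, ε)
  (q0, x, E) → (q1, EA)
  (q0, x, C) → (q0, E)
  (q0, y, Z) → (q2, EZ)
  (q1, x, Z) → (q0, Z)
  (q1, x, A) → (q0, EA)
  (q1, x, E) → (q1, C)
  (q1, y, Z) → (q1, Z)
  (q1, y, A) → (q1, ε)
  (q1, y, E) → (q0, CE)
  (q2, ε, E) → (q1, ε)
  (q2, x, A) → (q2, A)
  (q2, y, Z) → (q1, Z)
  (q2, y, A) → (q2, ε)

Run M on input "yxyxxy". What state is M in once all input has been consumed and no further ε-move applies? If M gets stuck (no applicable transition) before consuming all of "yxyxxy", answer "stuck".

(q0, yxyxxy, Z)
  read y, top Z: go to q2, push EZ → (q2, xyxxy, EZ)
  ε-move, top E: go to q1, push ε → (q1, xyxxy, Z)
  read x, top Z: go to q0, push Z → (q0, yxxy, Z)
  read y, top Z: go to q2, push EZ → (q2, xxy, EZ)
  ε-move, top E: go to q1, push ε → (q1, xxy, Z)
  read x, top Z: go to q0, push Z → (q0, xy, Z)
No transition for (q0, x, top Z); M blocks with input xy remaining.

stuck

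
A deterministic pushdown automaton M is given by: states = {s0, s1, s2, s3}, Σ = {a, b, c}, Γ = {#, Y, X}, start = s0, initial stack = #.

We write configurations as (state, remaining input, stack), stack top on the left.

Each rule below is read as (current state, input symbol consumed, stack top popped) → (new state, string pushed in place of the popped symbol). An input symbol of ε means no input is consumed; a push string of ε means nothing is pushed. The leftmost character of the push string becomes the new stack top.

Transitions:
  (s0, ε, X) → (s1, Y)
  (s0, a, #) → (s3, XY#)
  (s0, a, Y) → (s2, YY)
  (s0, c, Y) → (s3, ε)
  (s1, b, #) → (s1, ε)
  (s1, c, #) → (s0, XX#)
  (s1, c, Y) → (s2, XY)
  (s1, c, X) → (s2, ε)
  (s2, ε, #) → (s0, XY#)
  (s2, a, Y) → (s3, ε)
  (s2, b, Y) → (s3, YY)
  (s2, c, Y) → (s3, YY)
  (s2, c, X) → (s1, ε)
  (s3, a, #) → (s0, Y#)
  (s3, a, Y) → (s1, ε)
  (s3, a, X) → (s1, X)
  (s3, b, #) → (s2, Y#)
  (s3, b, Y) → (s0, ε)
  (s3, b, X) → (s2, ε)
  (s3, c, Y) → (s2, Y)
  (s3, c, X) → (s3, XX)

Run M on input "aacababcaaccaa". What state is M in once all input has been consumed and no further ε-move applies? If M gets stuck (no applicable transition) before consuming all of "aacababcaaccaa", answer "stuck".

(s0, aacababcaaccaa, #) ⊢ (s3, acababcaaccaa, XY#) ⊢ (s1, cababcaaccaa, XY#) ⊢ (s2, ababcaaccaa, Y#) ⊢ (s3, babcaaccaa, #) ⊢ (s2, abcaaccaa, Y#) ⊢ (s3, bcaaccaa, #) ⊢ (s2, caaccaa, Y#) ⊢ (s3, aaccaa, YY#) ⊢ (s1, accaa, Y#)
No transition for (s1, a, top Y); M blocks with input accaa remaining.

stuck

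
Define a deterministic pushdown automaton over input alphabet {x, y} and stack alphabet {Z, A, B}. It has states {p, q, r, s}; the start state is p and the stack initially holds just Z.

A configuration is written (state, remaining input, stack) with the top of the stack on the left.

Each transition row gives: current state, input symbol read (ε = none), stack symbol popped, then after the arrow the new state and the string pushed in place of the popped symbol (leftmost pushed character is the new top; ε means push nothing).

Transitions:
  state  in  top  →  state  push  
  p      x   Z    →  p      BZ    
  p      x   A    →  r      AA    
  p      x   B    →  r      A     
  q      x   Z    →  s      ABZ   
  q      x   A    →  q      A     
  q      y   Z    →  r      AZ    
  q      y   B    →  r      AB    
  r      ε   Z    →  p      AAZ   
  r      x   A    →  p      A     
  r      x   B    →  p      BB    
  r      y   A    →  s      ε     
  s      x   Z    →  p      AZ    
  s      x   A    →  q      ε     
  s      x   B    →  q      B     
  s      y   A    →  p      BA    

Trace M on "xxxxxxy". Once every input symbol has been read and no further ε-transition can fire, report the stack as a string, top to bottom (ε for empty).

(p, xxxxxxy, Z)
  read x, top Z: go to p, push BZ → (p, xxxxxy, BZ)
  read x, top B: go to r, push A → (r, xxxxy, AZ)
  read x, top A: go to p, push A → (p, xxxy, AZ)
  read x, top A: go to r, push AA → (r, xxy, AAZ)
  read x, top A: go to p, push A → (p, xy, AAZ)
  read x, top A: go to r, push AA → (r, y, AAAZ)
  read y, top A: go to s, push ε → (s, ε, AAZ)
All input consumed in state s with stack AAZ.

AAZ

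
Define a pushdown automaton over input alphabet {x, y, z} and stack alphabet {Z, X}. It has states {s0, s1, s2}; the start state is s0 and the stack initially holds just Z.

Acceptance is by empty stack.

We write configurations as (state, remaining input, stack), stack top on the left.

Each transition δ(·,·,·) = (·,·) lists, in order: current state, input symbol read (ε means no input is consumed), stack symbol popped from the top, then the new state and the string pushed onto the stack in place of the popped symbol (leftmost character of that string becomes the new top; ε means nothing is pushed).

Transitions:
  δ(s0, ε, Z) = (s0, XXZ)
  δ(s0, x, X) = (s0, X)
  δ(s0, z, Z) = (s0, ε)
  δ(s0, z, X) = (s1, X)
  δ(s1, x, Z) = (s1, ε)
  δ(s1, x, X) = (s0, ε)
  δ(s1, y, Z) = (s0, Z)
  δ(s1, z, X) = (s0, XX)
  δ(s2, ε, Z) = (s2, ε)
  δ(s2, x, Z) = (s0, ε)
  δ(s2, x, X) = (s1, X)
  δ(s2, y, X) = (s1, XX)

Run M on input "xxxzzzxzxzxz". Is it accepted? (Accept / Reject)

One accepting computation: (s0, xxxzzzxzxzxz, Z) ⊢ (s0, xxxzzzxzxzxz, XXZ) ⊢ (s0, xxzzzxzxzxz, XXZ) ⊢ (s0, xzzzxzxzxz, XXZ) ⊢ (s0, zzzxzxzxz, XXZ) ⊢ (s1, zzxzxzxz, XXZ) ⊢ (s0, zxzxzxz, XXXZ) ⊢ (s1, xzxzxz, XXXZ) ⊢ (s0, zxzxz, XXZ) ⊢ (s1, xzxz, XXZ) ⊢ (s0, zxz, XZ) ⊢ (s1, xz, XZ) ⊢ (s0, z, Z) ⊢ (s0, ε, ε)
All input consumed and the stack is empty.

Accept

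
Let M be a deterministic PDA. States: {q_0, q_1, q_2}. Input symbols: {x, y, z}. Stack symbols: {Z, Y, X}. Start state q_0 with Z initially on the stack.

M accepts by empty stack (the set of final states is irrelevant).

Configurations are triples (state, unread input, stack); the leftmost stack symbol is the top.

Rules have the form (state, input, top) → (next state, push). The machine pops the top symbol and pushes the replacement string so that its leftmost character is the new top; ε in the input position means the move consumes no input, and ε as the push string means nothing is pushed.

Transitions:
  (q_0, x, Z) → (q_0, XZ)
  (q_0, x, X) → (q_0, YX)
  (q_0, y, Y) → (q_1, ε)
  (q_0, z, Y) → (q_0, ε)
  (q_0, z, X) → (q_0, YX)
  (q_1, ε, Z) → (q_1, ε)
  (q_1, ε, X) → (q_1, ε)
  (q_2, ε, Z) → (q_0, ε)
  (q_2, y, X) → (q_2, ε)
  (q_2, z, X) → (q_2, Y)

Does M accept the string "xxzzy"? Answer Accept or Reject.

(q_0, xxzzy, Z)
  read x, top Z: go to q_0, push XZ → (q_0, xzzy, XZ)
  read x, top X: go to q_0, push YX → (q_0, zzy, YXZ)
  read z, top Y: go to q_0, push ε → (q_0, zy, XZ)
  read z, top X: go to q_0, push YX → (q_0, y, YXZ)
  read y, top Y: go to q_1, push ε → (q_1, ε, XZ)
  ε-move, top X: go to q_1, push ε → (q_1, ε, Z)
  ε-move, top Z: go to q_1, push ε → (q_1, ε, ε)
All input consumed and the stack is empty.

Accept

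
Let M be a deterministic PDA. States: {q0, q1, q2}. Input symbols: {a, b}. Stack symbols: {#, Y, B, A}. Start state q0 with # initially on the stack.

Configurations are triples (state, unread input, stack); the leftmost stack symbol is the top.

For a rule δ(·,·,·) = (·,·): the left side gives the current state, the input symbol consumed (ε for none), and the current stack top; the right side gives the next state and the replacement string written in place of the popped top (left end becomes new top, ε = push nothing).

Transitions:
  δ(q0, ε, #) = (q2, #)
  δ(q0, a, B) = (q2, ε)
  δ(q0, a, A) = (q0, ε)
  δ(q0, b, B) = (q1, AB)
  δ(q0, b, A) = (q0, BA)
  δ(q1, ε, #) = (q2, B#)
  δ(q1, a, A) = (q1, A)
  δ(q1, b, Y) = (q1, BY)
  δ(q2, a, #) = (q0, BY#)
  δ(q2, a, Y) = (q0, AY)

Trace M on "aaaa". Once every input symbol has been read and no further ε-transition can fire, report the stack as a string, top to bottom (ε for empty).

Y#

(q0, aaaa, #) ⊢ (q2, aaaa, #) ⊢ (q0, aaa, BY#) ⊢ (q2, aa, Y#) ⊢ (q0, a, AY#) ⊢ (q0, ε, Y#)
All input consumed in state q0 with stack Y#.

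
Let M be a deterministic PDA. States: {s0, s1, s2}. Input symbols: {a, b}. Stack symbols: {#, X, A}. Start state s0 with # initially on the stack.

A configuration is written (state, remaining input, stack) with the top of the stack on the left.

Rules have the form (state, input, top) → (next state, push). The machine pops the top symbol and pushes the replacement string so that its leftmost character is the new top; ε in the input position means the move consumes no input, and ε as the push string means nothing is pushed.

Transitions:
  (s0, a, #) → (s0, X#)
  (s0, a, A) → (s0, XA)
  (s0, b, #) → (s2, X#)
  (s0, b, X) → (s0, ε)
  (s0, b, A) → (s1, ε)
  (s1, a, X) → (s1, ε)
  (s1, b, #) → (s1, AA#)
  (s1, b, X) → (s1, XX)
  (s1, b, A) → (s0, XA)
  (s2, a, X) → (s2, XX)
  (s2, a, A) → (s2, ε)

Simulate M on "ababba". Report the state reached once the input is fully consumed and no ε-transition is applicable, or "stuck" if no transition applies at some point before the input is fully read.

s2

(s0, ababba, #)
  read a, top #: go to s0, push X# → (s0, babba, X#)
  read b, top X: go to s0, push ε → (s0, abba, #)
  read a, top #: go to s0, push X# → (s0, bba, X#)
  read b, top X: go to s0, push ε → (s0, ba, #)
  read b, top #: go to s2, push X# → (s2, a, X#)
  read a, top X: go to s2, push XX → (s2, ε, XX#)
All input consumed; M is in state s2.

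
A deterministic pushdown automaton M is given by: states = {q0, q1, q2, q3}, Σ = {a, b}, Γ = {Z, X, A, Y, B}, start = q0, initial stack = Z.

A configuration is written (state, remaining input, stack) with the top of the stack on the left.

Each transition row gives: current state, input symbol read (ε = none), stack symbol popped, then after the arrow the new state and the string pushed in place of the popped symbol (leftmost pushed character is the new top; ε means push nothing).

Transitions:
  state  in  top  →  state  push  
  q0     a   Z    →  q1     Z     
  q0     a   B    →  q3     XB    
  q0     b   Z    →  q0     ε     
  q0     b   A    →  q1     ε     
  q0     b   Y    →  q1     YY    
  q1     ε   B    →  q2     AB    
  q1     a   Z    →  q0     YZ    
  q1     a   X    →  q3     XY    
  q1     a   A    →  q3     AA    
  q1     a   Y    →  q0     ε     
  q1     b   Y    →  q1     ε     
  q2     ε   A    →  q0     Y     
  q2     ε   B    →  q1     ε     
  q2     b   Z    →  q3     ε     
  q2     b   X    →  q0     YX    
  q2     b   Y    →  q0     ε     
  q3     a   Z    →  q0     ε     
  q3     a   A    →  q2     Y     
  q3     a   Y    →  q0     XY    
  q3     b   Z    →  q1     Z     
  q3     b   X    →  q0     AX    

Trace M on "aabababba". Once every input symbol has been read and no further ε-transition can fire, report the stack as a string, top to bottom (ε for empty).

(q0, aabababba, Z)
  read a, top Z: go to q1, push Z → (q1, abababba, Z)
  read a, top Z: go to q0, push YZ → (q0, bababba, YZ)
  read b, top Y: go to q1, push YY → (q1, ababba, YYZ)
  read a, top Y: go to q0, push ε → (q0, babba, YZ)
  read b, top Y: go to q1, push YY → (q1, abba, YYZ)
  read a, top Y: go to q0, push ε → (q0, bba, YZ)
  read b, top Y: go to q1, push YY → (q1, ba, YYZ)
  read b, top Y: go to q1, push ε → (q1, a, YZ)
  read a, top Y: go to q0, push ε → (q0, ε, Z)
All input consumed in state q0 with stack Z.

Z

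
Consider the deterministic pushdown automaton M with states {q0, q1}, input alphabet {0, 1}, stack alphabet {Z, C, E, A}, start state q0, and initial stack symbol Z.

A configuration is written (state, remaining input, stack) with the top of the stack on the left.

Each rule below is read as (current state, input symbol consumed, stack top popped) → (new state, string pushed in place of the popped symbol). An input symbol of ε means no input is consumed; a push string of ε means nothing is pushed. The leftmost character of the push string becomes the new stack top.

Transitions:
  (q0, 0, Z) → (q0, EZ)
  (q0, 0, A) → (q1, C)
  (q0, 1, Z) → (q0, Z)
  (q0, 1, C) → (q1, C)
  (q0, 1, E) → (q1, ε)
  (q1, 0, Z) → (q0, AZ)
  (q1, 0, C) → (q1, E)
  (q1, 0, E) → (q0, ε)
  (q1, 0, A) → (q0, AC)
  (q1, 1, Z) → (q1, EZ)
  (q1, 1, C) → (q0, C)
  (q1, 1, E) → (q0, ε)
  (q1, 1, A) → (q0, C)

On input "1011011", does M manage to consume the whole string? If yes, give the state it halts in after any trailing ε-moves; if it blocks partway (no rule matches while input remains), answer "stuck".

(q0, 1011011, Z)
  read 1, top Z: go to q0, push Z → (q0, 011011, Z)
  read 0, top Z: go to q0, push EZ → (q0, 11011, EZ)
  read 1, top E: go to q1, push ε → (q1, 1011, Z)
  read 1, top Z: go to q1, push EZ → (q1, 011, EZ)
  read 0, top E: go to q0, push ε → (q0, 11, Z)
  read 1, top Z: go to q0, push Z → (q0, 1, Z)
  read 1, top Z: go to q0, push Z → (q0, ε, Z)
All input consumed; M is in state q0.

q0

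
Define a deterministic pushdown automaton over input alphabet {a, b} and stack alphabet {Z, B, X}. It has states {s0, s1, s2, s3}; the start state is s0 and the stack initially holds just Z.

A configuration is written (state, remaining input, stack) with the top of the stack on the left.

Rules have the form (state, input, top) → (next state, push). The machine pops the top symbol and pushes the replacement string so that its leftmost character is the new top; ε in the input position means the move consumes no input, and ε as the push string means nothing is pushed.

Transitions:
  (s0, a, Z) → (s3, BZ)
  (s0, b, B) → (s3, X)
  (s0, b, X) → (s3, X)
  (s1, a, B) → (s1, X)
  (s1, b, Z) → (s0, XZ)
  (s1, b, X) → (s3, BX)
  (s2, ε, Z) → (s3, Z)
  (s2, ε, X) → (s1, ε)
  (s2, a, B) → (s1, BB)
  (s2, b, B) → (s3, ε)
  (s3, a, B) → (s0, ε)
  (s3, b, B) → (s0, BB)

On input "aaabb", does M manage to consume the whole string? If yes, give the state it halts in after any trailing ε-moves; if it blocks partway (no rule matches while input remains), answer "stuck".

s3

(s0, aaabb, Z)
  read a, top Z: go to s3, push BZ → (s3, aabb, BZ)
  read a, top B: go to s0, push ε → (s0, abb, Z)
  read a, top Z: go to s3, push BZ → (s3, bb, BZ)
  read b, top B: go to s0, push BB → (s0, b, BBZ)
  read b, top B: go to s3, push X → (s3, ε, XBZ)
All input consumed; M is in state s3.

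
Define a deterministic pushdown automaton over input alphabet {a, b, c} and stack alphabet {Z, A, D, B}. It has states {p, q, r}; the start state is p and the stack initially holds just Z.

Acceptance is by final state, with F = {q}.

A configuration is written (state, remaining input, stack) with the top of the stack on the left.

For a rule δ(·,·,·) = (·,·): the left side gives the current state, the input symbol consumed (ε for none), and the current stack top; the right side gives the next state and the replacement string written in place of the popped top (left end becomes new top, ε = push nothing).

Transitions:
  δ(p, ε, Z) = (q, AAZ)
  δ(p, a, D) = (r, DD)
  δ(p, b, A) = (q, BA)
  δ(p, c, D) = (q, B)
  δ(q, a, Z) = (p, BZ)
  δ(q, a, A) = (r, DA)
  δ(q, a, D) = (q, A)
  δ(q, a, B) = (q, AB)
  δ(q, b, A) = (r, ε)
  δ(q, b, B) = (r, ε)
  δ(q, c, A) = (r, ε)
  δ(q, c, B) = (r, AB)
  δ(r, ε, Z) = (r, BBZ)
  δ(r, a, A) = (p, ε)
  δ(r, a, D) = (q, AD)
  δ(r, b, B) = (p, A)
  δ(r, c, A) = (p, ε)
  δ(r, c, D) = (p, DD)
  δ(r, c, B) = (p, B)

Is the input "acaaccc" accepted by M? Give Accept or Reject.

(p, acaaccc, Z) ⊢ (q, acaaccc, AAZ) ⊢ (r, caaccc, DAAZ) ⊢ (p, aaccc, DDAAZ) ⊢ (r, accc, DDDAAZ) ⊢ (q, ccc, ADDDAAZ) ⊢ (r, cc, DDDAAZ) ⊢ (p, c, DDDDAAZ) ⊢ (q, ε, BDDDAAZ)
All input consumed; state q ∈ F.

Accept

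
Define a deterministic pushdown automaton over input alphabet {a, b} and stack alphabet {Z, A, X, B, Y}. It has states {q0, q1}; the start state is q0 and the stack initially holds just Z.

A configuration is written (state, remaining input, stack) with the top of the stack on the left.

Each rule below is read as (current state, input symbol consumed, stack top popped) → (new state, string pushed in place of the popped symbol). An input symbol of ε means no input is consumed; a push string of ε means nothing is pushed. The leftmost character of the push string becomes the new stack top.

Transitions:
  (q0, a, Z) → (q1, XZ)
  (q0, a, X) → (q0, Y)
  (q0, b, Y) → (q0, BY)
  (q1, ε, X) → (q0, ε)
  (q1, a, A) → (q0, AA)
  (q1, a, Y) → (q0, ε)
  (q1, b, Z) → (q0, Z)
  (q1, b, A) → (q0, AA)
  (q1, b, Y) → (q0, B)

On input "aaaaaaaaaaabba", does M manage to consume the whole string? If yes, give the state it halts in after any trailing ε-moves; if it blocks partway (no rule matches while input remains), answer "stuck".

stuck

(q0, aaaaaaaaaaabba, Z)
  read a, top Z: go to q1, push XZ → (q1, aaaaaaaaaabba, XZ)
  ε-move, top X: go to q0, push ε → (q0, aaaaaaaaaabba, Z)
  read a, top Z: go to q1, push XZ → (q1, aaaaaaaaabba, XZ)
  ε-move, top X: go to q0, push ε → (q0, aaaaaaaaabba, Z)
  read a, top Z: go to q1, push XZ → (q1, aaaaaaaabba, XZ)
  ε-move, top X: go to q0, push ε → (q0, aaaaaaaabba, Z)
  read a, top Z: go to q1, push XZ → (q1, aaaaaaabba, XZ)
  ε-move, top X: go to q0, push ε → (q0, aaaaaaabba, Z)
  read a, top Z: go to q1, push XZ → (q1, aaaaaabba, XZ)
  ε-move, top X: go to q0, push ε → (q0, aaaaaabba, Z)
  read a, top Z: go to q1, push XZ → (q1, aaaaabba, XZ)
  ε-move, top X: go to q0, push ε → (q0, aaaaabba, Z)
  read a, top Z: go to q1, push XZ → (q1, aaaabba, XZ)
  ε-move, top X: go to q0, push ε → (q0, aaaabba, Z)
  read a, top Z: go to q1, push XZ → (q1, aaabba, XZ)
  ε-move, top X: go to q0, push ε → (q0, aaabba, Z)
  read a, top Z: go to q1, push XZ → (q1, aabba, XZ)
  ε-move, top X: go to q0, push ε → (q0, aabba, Z)
  read a, top Z: go to q1, push XZ → (q1, abba, XZ)
  ε-move, top X: go to q0, push ε → (q0, abba, Z)
  read a, top Z: go to q1, push XZ → (q1, bba, XZ)
  ε-move, top X: go to q0, push ε → (q0, bba, Z)
No transition for (q0, b, top Z); M blocks with input bba remaining.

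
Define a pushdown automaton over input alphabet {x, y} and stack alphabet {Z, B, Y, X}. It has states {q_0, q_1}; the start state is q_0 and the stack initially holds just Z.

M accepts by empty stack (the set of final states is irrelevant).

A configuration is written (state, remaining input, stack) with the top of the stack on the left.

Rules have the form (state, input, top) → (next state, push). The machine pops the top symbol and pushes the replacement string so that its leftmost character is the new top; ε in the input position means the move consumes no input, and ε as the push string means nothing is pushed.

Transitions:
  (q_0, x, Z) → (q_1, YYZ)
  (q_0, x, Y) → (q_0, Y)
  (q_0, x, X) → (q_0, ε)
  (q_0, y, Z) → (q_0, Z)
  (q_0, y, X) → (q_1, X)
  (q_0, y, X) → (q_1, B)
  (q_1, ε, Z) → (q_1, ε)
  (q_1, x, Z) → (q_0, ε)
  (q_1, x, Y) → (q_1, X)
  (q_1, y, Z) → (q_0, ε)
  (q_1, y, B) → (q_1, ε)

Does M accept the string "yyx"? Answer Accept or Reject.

No computation consumes all input and empties the stack.

Reject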